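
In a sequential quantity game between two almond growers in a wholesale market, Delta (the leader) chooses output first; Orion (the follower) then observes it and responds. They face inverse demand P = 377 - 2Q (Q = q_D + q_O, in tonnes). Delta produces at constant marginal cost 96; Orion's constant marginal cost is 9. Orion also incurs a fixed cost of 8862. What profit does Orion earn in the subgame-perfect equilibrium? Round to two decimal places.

Solve by backward induction. Given q_D, the follower Orion maximises π_O = (377 - 2q_D - 2q_O)q_O - 9q_O.
Follower FOC: 368 - 2q_D - 4q_O = 0, so q_O(q_D) = (368 - 2q_D)/4.
Delta substitutes q_O(q_D) into its own profit: π_D = q_D(377 - 2q_D - (368 - 2q_D)/2) - 96q_D = (193 - q_D)q_D - 96q_D.
Leader FOC: 97 - 2q_D = 0, so q_D = 97/2.
Then q_O = (368 - 2·(97/2))/4 = 271/4.
Price P = 377 - 2·(465/4) = 289/2.
Orion's profit: (289/2 - 9)·(271/4) - 8862 = 318.1250.

318.13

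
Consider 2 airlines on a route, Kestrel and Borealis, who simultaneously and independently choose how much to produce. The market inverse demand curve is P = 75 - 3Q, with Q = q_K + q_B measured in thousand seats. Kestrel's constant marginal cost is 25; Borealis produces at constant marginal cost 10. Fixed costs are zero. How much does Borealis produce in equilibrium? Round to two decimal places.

Kestrel's profit: π_K = (75 - 3Q)q_K - (25q_K). Setting ∂π_K/∂q_K = 0: 50 - 6q_K - 3(q_B) = 0.
Borealis's first-order condition: 65 - 6q_B - 3(q_K) = 0.
So q_K = (50 - 3q_B)/6 and q_B = (65 - 3q_K)/6.
Solving the pair: q_K = 35/9, q_B = 80/9.

8.89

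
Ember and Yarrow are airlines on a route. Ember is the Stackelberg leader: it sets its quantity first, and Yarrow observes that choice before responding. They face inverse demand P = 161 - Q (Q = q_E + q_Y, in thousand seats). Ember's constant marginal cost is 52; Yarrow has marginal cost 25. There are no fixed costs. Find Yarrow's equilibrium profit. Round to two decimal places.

Solve by backward induction. Given q_E, the follower Yarrow maximises π_Y = (161 - q_E - q_Y)q_Y - 25q_Y.
Setting the follower's marginal profit to zero, 136 - q_E - 2q_Y = 0, i.e. q_Y = (136 - q_E)/2.
The leader anticipates this reaction. Substituting into P = 161 - Q gives P = 93 - (1/2)q_E, so π_E = (93 - (1/2)q_E)q_E - 52q_E.
Maximising: ∂π_E/∂q_E = 41 - q_E = 0, giving q_E = 41.
Then q_Y = (136 - 41)/2 = 95/2.
Price P = 161 - 177/2 = 145/2.
Yarrow's profit: (145/2 - 25)·(95/2) = 2256.2500.

2256.25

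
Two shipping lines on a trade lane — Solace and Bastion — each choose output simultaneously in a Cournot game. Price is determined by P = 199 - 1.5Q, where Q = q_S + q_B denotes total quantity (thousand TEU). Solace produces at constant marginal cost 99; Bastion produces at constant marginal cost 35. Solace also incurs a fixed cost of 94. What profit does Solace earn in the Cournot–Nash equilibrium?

2

Solace's profit: π_S = (199 - 1.5Q)q_S - (99q_S). Setting ∂π_S/∂q_S = 0: 100 - 3q_S - (3/2)(q_B) = 0.
Bastion's profit: π_B = (199 - 1.5Q)q_B - (35q_B). Setting ∂π_B/∂q_B = 0: 164 - 3q_B - (3/2)(q_S) = 0.
Best responses: q_S = (100 - (3/2)q_B)/3, q_B = (164 - (3/2)q_S)/3.
Solving the pair: q_S = 8, q_B = 152/3.
Price P = 199 - (3/2)·(176/3) = 111.
Solace's profit: (111 - 99)·8 - 94 = 2.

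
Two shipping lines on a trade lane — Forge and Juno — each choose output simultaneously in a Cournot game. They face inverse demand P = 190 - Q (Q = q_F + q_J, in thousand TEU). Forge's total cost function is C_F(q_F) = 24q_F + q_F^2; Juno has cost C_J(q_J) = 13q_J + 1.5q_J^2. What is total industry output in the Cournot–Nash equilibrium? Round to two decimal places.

Forge's profit: π_F = (190 - Q)q_F - (24q_F + q_F²). Setting ∂π_F/∂q_F = 0: 166 - 4q_F - (q_J) = 0.
Juno's profit: π_J = (190 - Q)q_J - (13q_J + (3/2)q_J²). Setting ∂π_J/∂q_J = 0: 177 - 5q_J - (q_F) = 0.
Rearranging gives the reaction functions q_F = (166 - q_J)/4 and q_J = (177 - q_F)/5.
Solving the pair: q_F = 653/19, q_J = 542/19.
Total output Q = 653/19 + 542/19 = 1195/19.

62.89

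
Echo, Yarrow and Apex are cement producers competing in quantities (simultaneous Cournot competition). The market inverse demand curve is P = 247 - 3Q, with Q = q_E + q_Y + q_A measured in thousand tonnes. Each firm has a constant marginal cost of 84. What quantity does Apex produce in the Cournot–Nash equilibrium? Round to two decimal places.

A representative firm's profit is π_i = q_i(247 - 3Q) - 84q_i.
First-order condition (treating rivals' output as given): 163 - 6q_i - 3·Σ_{j≠i} q_j = 0.
By symmetry each firm produces the same amount; substituting Σ_{j≠i} q_j = 2q_i yields q_i = 163/12.

13.58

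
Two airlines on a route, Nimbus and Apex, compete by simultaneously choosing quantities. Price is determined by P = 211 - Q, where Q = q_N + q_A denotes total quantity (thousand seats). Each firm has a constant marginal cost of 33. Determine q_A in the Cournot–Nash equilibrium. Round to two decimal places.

A representative firm's profit is π_i = q_i(211 - Q) - 33q_i.
Setting ∂π_i/∂q_i = 0 with rivals' quantities fixed: 178 - 2q_i - q_j = 0.
By symmetry each firm produces the same amount; substituting q_j = q_i yields q_i = 178/3.

59.33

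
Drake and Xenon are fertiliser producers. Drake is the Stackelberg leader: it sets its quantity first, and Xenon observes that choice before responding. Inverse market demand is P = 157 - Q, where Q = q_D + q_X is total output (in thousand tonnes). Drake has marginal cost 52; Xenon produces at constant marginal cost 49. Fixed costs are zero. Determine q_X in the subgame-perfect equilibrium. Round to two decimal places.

The follower Xenon best-responds to any q_D: π_X = (157 - Q)q_X - 49q_X.
Follower FOC: 108 - q_D - 2q_X = 0, so q_X(q_D) = (108 - q_D)/2.
The leader anticipates this reaction. Substituting into P = 157 - Q gives P = 103 - (1/2)q_D, so π_D = (103 - (1/2)q_D)q_D - 52q_D.
Maximising: ∂π_D/∂q_D = 51 - q_D = 0, giving q_D = 51.
Then q_X = (108 - 51)/2 = 57/2.

28.50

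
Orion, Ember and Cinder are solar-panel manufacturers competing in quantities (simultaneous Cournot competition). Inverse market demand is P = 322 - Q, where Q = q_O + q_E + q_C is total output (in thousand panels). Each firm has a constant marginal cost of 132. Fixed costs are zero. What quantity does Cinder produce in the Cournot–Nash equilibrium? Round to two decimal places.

47.50

A representative firm's profit is π_i = q_i(322 - Q) - 132q_i.
First-order condition (treating rivals' output as given): 190 - 2q_i - Σ_{j≠i} q_j = 0.
With identical firms every q_j equals q_i, so Σ_{j≠i} q_j = 2q_i and 190 = 4q_i, giving q_i = 95/2.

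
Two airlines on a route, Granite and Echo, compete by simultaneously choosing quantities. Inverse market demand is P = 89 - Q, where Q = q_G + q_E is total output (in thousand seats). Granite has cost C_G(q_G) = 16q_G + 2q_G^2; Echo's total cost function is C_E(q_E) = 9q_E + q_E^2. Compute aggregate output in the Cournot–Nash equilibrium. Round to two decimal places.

Granite's profit: π_G = (89 - Q)q_G - (16q_G + 2q_G²). Setting ∂π_G/∂q_G = 0: 73 - 6q_G - (q_E) = 0.
Echo's first-order condition: 80 - 4q_E - (q_G) = 0.
So q_G = (73 - q_E)/6 and q_E = (80 - q_G)/4.
Substituting one into the other gives q_G = 212/23 and q_E = 407/23.
Total output Q = 212/23 + 407/23 = 619/23.

26.91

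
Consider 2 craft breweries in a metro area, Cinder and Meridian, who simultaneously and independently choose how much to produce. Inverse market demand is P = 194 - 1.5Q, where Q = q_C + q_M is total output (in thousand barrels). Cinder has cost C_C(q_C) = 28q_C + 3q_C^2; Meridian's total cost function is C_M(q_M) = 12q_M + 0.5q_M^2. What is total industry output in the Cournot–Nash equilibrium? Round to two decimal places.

52.74

Cinder's profit: π_C = (194 - 1.5Q)q_C - (28q_C + 3q_C²). Setting ∂π_C/∂q_C = 0: 166 - 9q_C - (3/2)(q_M) = 0.
Meridian's first-order condition: 182 - 4q_M - (3/2)(q_C) = 0.
So q_C = (166 - (3/2)q_M)/9 and q_M = (182 - (3/2)q_C)/4.
Substituting one into the other gives q_C = 1564/135 and q_M = 1852/45.
Total output Q = 1564/135 + 1852/45 = 1424/27.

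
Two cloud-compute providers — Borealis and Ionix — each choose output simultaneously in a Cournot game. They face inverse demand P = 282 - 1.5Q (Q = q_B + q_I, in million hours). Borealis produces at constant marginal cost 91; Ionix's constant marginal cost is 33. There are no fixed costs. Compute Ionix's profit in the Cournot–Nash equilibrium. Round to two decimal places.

Borealis's profit: π_B = (282 - 1.5Q)q_B - (91q_B). Setting ∂π_B/∂q_B = 0: 191 - 3q_B - (3/2)(q_I) = 0.
Ionix's first-order condition: 249 - 3q_I - (3/2)(q_B) = 0.
Best responses: q_B = (191 - (3/2)q_I)/3, q_I = (249 - (3/2)q_B)/3.
Solving the pair: q_B = 266/9, q_I = 614/9.
Price P = 282 - (3/2)·(880/9) = 406/3.
Ionix's profit: (406/3 - 33)·(614/9) = 6981.4074.

6981.41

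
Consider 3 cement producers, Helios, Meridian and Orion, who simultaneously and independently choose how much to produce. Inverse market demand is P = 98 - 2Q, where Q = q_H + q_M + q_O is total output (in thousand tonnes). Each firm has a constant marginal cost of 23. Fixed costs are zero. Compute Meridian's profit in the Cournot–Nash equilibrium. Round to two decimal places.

A representative firm's profit is π_i = q_i(98 - 2Q) - 23q_i.
Setting ∂π_i/∂q_i = 0 with rivals' quantities fixed: 75 - 4q_i - 2·Σ_{j≠i} q_j = 0.
By symmetry each firm produces the same amount; substituting Σ_{j≠i} q_j = 2q_i yields q_i = 75/8.
Price P = 98 - 2·(225/8) = 167/4.
Meridian's profit: (167/4 - 23)·(75/8) = 175.7813.

175.78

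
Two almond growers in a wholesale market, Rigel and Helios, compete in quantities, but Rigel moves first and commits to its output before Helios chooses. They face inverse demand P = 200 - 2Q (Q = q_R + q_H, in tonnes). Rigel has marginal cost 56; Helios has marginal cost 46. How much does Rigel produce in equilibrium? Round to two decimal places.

33.50

The follower Helios best-responds to any q_R: π_H = (200 - 2Q)q_H - 46q_H.
Follower FOC: 154 - 2q_R - 4q_H = 0, so q_H(q_R) = (154 - 2q_R)/4.
Rigel substitutes q_H(q_R) into its own profit: π_R = q_R(200 - 2q_R - (154 - 2q_R)/2) - 56q_R = (123 - q_R)q_R - 56q_R.
Maximising: ∂π_R/∂q_R = 67 - 2q_R = 0, giving q_R = 67/2.
Then q_H = (154 - 2·(67/2))/4 = 87/4.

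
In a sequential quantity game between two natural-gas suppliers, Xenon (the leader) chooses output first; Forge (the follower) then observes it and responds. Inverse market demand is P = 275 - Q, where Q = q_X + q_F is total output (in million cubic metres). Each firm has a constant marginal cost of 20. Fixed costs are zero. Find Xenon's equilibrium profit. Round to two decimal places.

The follower Forge best-responds to any q_X: π_F = (275 - Q)q_F - 20q_F.
Follower FOC: 255 - q_X - 2q_F = 0, so q_F(q_X) = (255 - q_X)/2.
The leader anticipates this reaction. Substituting into P = 275 - Q gives P = 295/2 - (1/2)q_X, so π_X = (295/2 - (1/2)q_X)q_X - 20q_X.
Maximising: ∂π_X/∂q_X = 255/2 - q_X = 0, giving q_X = 255/2.
Then q_F = (255 - 255/2)/2 = 255/4.
Price P = 275 - 765/4 = 335/4.
Xenon's profit: (335/4 - 20)·(255/2) = 8128.1250.

8128.13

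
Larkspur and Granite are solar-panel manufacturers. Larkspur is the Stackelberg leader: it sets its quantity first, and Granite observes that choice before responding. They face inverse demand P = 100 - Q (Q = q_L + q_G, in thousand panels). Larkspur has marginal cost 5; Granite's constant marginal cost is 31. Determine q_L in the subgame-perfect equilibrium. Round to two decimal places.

Solve by backward induction. Given q_L, the follower Granite maximises π_G = (100 - q_L - q_G)q_G - 31q_G.
∂π_G/∂q_G = 69 - q_L - 2q_G = 0 gives the reaction function q_G = (69 - q_L)/2.
Larkspur substitutes q_G(q_L) into its own profit: π_L = q_L(100 - q_L - (69 - q_L)/2) - 5q_L = (131/2 - (1/2)q_L)q_L - 5q_L.
Leader FOC: 121/2 - q_L = 0, so q_L = 121/2.
Then q_G = (69 - 121/2)/2 = 17/4.

60.50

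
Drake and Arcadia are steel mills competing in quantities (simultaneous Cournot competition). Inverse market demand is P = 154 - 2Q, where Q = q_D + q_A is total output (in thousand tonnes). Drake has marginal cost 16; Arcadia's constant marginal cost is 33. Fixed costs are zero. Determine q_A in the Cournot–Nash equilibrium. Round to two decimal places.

Drake's profit: π_D = (154 - 2Q)q_D - (16q_D). Setting ∂π_D/∂q_D = 0: 138 - 4q_D - 2(q_A) = 0.
Arcadia's first-order condition: 121 - 4q_A - 2(q_D) = 0.
Rearranging gives the reaction functions q_D = (138 - 2q_A)/4 and q_A = (121 - 2q_D)/4.
Substituting one into the other gives q_D = 155/6 and q_A = 52/3.

17.33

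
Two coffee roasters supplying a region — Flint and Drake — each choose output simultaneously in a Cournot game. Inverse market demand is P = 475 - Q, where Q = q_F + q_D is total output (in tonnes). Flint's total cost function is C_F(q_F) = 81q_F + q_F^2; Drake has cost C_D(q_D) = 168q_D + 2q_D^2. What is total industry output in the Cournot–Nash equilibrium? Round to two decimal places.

125.70

Flint's profit: π_F = (475 - Q)q_F - (81q_F + q_F²). Setting ∂π_F/∂q_F = 0: 394 - 4q_F - (q_D) = 0.
Drake's first-order condition: 307 - 6q_D - (q_F) = 0.
Rearranging gives the reaction functions q_F = (394 - q_D)/4 and q_D = (307 - q_F)/6.
Substituting one into the other gives q_F = 89.4348 and q_D = 834/23.
Total output Q = 89.4348 + 834/23 = 125.6957.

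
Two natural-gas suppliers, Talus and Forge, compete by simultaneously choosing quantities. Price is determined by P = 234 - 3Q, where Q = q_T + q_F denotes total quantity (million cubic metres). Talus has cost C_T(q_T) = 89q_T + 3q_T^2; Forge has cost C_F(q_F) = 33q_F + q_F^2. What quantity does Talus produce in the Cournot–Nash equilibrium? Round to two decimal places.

Talus's profit: π_T = (234 - 3Q)q_T - (89q_T + 3q_T²). Setting ∂π_T/∂q_T = 0: 145 - 12q_T - 3(q_F) = 0.
Forge's first-order condition: 201 - 8q_F - 3(q_T) = 0.
Rearranging gives the reaction functions q_T = (145 - 3q_F)/12 and q_F = (201 - 3q_T)/8.
Solving the pair: q_T = 557/87, q_F = 659/29.

6.40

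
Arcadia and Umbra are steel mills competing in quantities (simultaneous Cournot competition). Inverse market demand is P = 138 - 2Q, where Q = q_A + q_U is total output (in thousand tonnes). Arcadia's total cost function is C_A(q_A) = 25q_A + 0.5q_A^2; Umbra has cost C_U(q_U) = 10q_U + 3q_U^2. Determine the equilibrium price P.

82

Arcadia's profit: π_A = (138 - 2Q)q_A - (25q_A + (1/2)q_A²). Setting ∂π_A/∂q_A = 0: 113 - 5q_A - 2(q_U) = 0.
Umbra's first-order condition: 128 - 10q_U - 2(q_A) = 0.
Rearranging gives the reaction functions q_A = (113 - 2q_U)/5 and q_U = (128 - 2q_A)/10.
Solving the pair: q_A = 19, q_U = 9.
Total output Q = 28, so price P = 138 - 2·28 = 82.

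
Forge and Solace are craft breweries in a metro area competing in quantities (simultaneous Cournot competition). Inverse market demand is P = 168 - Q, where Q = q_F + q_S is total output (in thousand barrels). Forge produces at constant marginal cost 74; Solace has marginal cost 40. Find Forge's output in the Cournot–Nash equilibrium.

Forge's profit: π_F = (168 - Q)q_F - (74q_F). Setting ∂π_F/∂q_F = 0: 94 - 2q_F - (q_S) = 0.
Solace's profit: π_S = (168 - Q)q_S - (40q_S). Setting ∂π_S/∂q_S = 0: 128 - 2q_S - (q_F) = 0.
Best responses: q_F = (94 - q_S)/2, q_S = (128 - q_F)/2.
Solving the pair: q_F = 20, q_S = 54.

20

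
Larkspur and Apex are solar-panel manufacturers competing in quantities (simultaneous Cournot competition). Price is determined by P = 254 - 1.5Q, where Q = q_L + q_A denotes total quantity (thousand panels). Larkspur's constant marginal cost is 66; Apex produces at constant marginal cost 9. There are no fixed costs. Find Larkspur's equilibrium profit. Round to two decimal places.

Larkspur's profit: π_L = (254 - 1.5Q)q_L - (66q_L). Setting ∂π_L/∂q_L = 0: 188 - 3q_L - (3/2)(q_A) = 0.
Apex's profit: π_A = (254 - 1.5Q)q_A - (9q_A). Setting ∂π_A/∂q_A = 0: 245 - 3q_A - (3/2)(q_L) = 0.
Rearranging gives the reaction functions q_L = (188 - (3/2)q_A)/3 and q_A = (245 - (3/2)q_L)/3.
Solving the pair: q_L = 262/9, q_A = 604/9.
Price P = 254 - (3/2)·(866/9) = 329/3.
Larkspur's profit: (329/3 - 66)·(262/9) = 1271.1852.

1271.19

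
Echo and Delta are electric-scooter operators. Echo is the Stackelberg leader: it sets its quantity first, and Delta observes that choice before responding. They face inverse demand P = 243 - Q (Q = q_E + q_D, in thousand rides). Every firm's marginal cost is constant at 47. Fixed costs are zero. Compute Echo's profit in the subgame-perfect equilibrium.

4802

The follower Delta best-responds to any q_E: π_D = (243 - Q)q_D - 47q_D.
Follower FOC: 196 - q_E - 2q_D = 0, so q_D(q_E) = (196 - q_E)/2.
Echo substitutes q_D(q_E) into its own profit: π_E = q_E(243 - q_E - (196 - q_E)/2) - 47q_E = (145 - (1/2)q_E)q_E - 47q_E.
Leader FOC: 98 - q_E = 0, so q_E = 98.
Then q_D = (196 - 98)/2 = 49.
Price P = 243 - 147 = 96.
Echo's profit: (96 - 47)·98 = 4802.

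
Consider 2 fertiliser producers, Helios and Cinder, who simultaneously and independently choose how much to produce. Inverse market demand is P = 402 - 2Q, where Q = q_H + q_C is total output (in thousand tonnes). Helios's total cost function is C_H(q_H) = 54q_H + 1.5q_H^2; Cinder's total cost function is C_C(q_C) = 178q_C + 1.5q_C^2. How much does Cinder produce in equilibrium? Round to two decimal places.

Helios's profit: π_H = (402 - 2Q)q_H - (54q_H + (3/2)q_H²). Setting ∂π_H/∂q_H = 0: 348 - 7q_H - 2(q_C) = 0.
Cinder's profit: π_C = (402 - 2Q)q_C - (178q_C + (3/2)q_C²). Setting ∂π_C/∂q_C = 0: 224 - 7q_C - 2(q_H) = 0.
So q_H = (348 - 2q_C)/7 and q_C = (224 - 2q_H)/7.
Substituting one into the other gives q_H = 1988/45 and q_C = 872/45.

19.38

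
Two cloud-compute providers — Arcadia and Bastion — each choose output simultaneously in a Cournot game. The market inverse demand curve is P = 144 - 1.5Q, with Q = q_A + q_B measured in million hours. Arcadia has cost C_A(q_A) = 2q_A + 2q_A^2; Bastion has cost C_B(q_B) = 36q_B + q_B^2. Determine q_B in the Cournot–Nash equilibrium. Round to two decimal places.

Arcadia's profit: π_A = (144 - 1.5Q)q_A - (2q_A + 2q_A²). Setting ∂π_A/∂q_A = 0: 142 - 7q_A - (3/2)(q_B) = 0.
Bastion's first-order condition: 108 - 5q_B - (3/2)(q_A) = 0.
Rearranging gives the reaction functions q_A = (142 - (3/2)q_B)/7 and q_B = (108 - (3/2)q_A)/5.
Substituting one into the other gives q_A = 16.7328 and q_B = 16.5802.

16.58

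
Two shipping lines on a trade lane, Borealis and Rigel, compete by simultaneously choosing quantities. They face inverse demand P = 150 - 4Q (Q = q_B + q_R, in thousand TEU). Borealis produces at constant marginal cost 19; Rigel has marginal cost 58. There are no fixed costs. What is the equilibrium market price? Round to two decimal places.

Borealis's profit: π_B = (150 - 4Q)q_B - (19q_B). Setting ∂π_B/∂q_B = 0: 131 - 8q_B - 4(q_R) = 0.
Rigel's profit: π_R = (150 - 4Q)q_R - (58q_R). Setting ∂π_R/∂q_R = 0: 92 - 8q_R - 4(q_B) = 0.
Best responses: q_B = (131 - 4q_R)/8, q_R = (92 - 4q_B)/8.
Solving the pair: q_B = 85/6, q_R = 53/12.
Total output Q = 223/12, so price P = 150 - 4·(223/12) = 227/3.

75.67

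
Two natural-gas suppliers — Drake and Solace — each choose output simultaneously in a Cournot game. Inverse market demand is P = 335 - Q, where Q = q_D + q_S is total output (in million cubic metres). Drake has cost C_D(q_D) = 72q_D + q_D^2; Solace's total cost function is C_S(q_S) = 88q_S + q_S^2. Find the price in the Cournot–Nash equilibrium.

Drake's profit: π_D = (335 - Q)q_D - (72q_D + q_D²). Setting ∂π_D/∂q_D = 0: 263 - 4q_D - (q_S) = 0.
Solace's first-order condition: 247 - 4q_S - (q_D) = 0.
Rearranging gives the reaction functions q_D = (263 - q_S)/4 and q_S = (247 - q_D)/4.
Solving the pair: q_D = 161/3, q_S = 145/3.
Total output Q = 102, so price P = 335 - 102 = 233.

233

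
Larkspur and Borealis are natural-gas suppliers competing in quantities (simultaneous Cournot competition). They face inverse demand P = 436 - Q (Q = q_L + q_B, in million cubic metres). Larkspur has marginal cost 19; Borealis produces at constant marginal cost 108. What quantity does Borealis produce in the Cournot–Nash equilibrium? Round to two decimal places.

Larkspur's profit: π_L = (436 - Q)q_L - (19q_L). Setting ∂π_L/∂q_L = 0: 417 - 2q_L - (q_B) = 0.
Borealis's first-order condition: 328 - 2q_B - (q_L) = 0.
Best responses: q_L = (417 - q_B)/2, q_B = (328 - q_L)/2.
Substituting one into the other gives q_L = 506/3 and q_B = 239/3.

79.67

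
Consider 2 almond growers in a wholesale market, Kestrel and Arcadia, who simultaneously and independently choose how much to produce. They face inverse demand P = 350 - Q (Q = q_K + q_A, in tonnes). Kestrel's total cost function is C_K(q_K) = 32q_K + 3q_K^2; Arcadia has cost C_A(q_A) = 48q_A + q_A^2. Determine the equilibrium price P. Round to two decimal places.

251.03

Kestrel's profit: π_K = (350 - Q)q_K - (32q_K + 3q_K²). Setting ∂π_K/∂q_K = 0: 318 - 8q_K - (q_A) = 0.
Arcadia's profit: π_A = (350 - Q)q_A - (48q_A + q_A²). Setting ∂π_A/∂q_A = 0: 302 - 4q_A - (q_K) = 0.
Best responses: q_K = (318 - q_A)/8, q_A = (302 - q_K)/4.
Substituting one into the other gives q_K = 970/31 and q_A = 67.6774.
Total output Q = 98.9677, so price P = 350 - 98.9677 = 251.0323.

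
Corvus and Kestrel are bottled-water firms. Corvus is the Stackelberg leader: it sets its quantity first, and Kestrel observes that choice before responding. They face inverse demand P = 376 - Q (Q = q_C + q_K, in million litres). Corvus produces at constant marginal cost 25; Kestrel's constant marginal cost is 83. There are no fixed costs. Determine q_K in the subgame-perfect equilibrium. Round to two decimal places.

44.25

The follower Kestrel best-responds to any q_C: π_K = (376 - Q)q_K - 83q_K.
Follower FOC: 293 - q_C - 2q_K = 0, so q_K(q_C) = (293 - q_C)/2.
Corvus substitutes q_K(q_C) into its own profit: π_C = q_C(376 - q_C - (293 - q_C)/2) - 25q_C = (459/2 - (1/2)q_C)q_C - 25q_C.
The leader's first-order condition 409/2 - q_C = 0 yields q_C = 409/2.
Then q_K = (293 - 409/2)/2 = 177/4.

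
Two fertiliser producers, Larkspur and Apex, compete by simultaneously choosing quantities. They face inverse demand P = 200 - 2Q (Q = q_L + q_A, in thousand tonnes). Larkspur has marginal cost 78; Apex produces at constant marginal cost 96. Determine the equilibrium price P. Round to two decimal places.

124.67

Larkspur's profit: π_L = (200 - 2Q)q_L - (78q_L). Setting ∂π_L/∂q_L = 0: 122 - 4q_L - 2(q_A) = 0.
Apex's first-order condition: 104 - 4q_A - 2(q_L) = 0.
So q_L = (122 - 2q_A)/4 and q_A = (104 - 2q_L)/4.
Solving the pair: q_L = 70/3, q_A = 43/3.
Total output Q = 113/3, so price P = 200 - 2·(113/3) = 374/3.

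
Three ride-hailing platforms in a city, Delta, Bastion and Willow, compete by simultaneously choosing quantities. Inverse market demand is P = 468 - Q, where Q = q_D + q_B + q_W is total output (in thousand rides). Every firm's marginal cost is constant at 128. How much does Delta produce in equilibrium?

A representative firm's profit is π_i = q_i(468 - Q) - 128q_i.
First-order condition (treating rivals' output as given): 340 - 2q_i - Σ_{j≠i} q_j = 0.
With identical firms every q_j equals q_i, so Σ_{j≠i} q_j = 2q_i and 340 = 4q_i, giving q_i = 85.

85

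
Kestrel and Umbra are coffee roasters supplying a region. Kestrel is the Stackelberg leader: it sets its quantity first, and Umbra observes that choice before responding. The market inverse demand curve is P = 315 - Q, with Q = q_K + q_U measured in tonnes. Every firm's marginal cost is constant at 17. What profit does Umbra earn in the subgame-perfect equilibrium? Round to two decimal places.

The follower Umbra best-responds to any q_K: π_U = (315 - Q)q_U - 17q_U.
Follower FOC: 298 - q_K - 2q_U = 0, so q_U(q_K) = (298 - q_K)/2.
The leader anticipates this reaction. Substituting into P = 315 - Q gives P = 166 - (1/2)q_K, so π_K = (166 - (1/2)q_K)q_K - 17q_K.
The leader's first-order condition 149 - q_K = 0 yields q_K = 149.
Then q_U = (298 - 149)/2 = 149/2.
Price P = 315 - 447/2 = 183/2.
Umbra's profit: (183/2 - 17)·(149/2) = 5550.2500.

5550.25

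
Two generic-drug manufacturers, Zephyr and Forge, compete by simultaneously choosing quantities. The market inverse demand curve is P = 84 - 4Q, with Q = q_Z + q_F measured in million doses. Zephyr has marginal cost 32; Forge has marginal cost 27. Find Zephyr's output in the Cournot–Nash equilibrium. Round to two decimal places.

3.92

Zephyr's profit: π_Z = (84 - 4Q)q_Z - (32q_Z). Setting ∂π_Z/∂q_Z = 0: 52 - 8q_Z - 4(q_F) = 0.
Forge's profit: π_F = (84 - 4Q)q_F - (27q_F). Setting ∂π_F/∂q_F = 0: 57 - 8q_F - 4(q_Z) = 0.
Rearranging gives the reaction functions q_Z = (52 - 4q_F)/8 and q_F = (57 - 4q_Z)/8.
Substituting one into the other gives q_Z = 47/12 and q_F = 31/6.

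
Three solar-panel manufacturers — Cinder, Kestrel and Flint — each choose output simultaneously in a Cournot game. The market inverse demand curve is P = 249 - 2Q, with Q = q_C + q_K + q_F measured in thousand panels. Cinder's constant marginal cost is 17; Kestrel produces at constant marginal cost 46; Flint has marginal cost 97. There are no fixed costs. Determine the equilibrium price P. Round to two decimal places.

Cinder's profit: π_C = (249 - 2Q)q_C - (17q_C). Setting ∂π_C/∂q_C = 0: 232 - 4q_C - 2(q_K + q_F) = 0.
Kestrel's profit: π_K = (249 - 2Q)q_K - (46q_K). Setting ∂π_K/∂q_K = 0: 203 - 4q_K - 2(q_C + q_F) = 0.
Flint's first-order condition: 152 - 4q_F - 2(q_C + q_K) = 0.
Adding the 3 conditions: 587 − 4Q − 4Q = 0, i.e. Q = 587/8.
Back-substituting: q_C = (232 − 587/4)/2 = 341/8, q_K = (203 − 587/4)/2 = 225/8, q_F = (152 − 587/4)/2 = 21/8.
Total output Q = 587/8, so price P = 249 - 2·(587/8) = 409/4.

102.25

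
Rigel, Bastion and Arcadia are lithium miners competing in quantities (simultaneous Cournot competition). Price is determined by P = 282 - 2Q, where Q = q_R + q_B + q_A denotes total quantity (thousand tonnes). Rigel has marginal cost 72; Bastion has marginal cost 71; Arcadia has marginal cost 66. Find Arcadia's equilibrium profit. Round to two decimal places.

1610.28

Rigel's profit: π_R = (282 - 2Q)q_R - (72q_R). Setting ∂π_R/∂q_R = 0: 210 - 4q_R - 2(q_B + q_A) = 0.
Bastion's first-order condition: 211 - 4q_B - 2(q_R + q_A) = 0.
Arcadia's first-order condition: 216 - 4q_A - 2(q_R + q_B) = 0.
Adding the 3 conditions: 637 − 4Q − 4Q = 0, i.e. Q = 637/8.
Back-substituting: q_R = (210 − 637/4)/2 = 203/8, q_B = (211 − 637/4)/2 = 207/8, q_A = (216 − 637/4)/2 = 227/8.
Price P = 282 - 2·(637/8) = 491/4.
Arcadia's profit: (491/4 - 66)·(227/8) = 1610.2813.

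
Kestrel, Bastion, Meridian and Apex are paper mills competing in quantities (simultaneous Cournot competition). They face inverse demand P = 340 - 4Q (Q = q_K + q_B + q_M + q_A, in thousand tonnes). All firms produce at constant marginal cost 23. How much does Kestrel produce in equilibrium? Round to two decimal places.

15.85

A representative firm's profit is π_i = q_i(340 - 4Q) - 23q_i.
Setting ∂π_i/∂q_i = 0 with rivals' quantities fixed: 317 - 8q_i - 4·Σ_{j≠i} q_j = 0.
With identical firms every q_j equals q_i, so Σ_{j≠i} q_j = 3q_i and 317 = 20q_i, giving q_i = 317/20.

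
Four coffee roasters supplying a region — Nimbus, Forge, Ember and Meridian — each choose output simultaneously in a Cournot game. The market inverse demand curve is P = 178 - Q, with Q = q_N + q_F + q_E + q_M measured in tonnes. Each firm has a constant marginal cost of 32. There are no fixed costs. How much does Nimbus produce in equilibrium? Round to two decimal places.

A representative firm's profit is π_i = q_i(178 - Q) - 32q_i.
First-order condition (treating rivals' output as given): 146 - 2q_i - Σ_{j≠i} q_j = 0.
By symmetry each firm produces the same amount; substituting Σ_{j≠i} q_j = 3q_i yields q_i = 146/5.

29.20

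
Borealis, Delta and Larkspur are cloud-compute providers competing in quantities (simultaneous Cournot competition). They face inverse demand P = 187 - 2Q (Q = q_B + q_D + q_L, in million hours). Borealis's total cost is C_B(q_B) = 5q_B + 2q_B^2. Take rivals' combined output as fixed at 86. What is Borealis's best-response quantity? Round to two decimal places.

1.25

With rivals' combined output fixed at 86, Borealis's profit is π_B = (187 - 2·86 - 2q_B)q_B - (5q_B + 2q_B²) = (15 - 2q_B)q_B - (5q_B + 2q_B²).
∂π_B/∂q_B = 10 - 8q_B = 0, so q_B = 5/4.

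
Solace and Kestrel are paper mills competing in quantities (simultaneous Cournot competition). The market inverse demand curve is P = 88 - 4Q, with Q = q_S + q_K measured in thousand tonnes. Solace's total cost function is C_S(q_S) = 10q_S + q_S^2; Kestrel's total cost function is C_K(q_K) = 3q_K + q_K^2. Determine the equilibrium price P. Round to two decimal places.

Solace's profit: π_S = (88 - 4Q)q_S - (10q_S + q_S²). Setting ∂π_S/∂q_S = 0: 78 - 10q_S - 4(q_K) = 0.
Kestrel's profit: π_K = (88 - 4Q)q_K - (3q_K + q_K²). Setting ∂π_K/∂q_K = 0: 85 - 10q_K - 4(q_S) = 0.
So q_S = (78 - 4q_K)/10 and q_K = (85 - 4q_S)/10.
Solving the pair: q_S = 110/21, q_K = 269/42.
Total output Q = 163/14, so price P = 88 - 4·(163/14) = 290/7.

41.43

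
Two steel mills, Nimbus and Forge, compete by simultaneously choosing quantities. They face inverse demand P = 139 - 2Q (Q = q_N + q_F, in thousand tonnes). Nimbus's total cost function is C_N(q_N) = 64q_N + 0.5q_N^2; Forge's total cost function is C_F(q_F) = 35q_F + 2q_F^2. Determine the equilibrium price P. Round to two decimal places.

Nimbus's profit: π_N = (139 - 2Q)q_N - (64q_N + (1/2)q_N²). Setting ∂π_N/∂q_N = 0: 75 - 5q_N - 2(q_F) = 0.
Forge's first-order condition: 104 - 8q_F - 2(q_N) = 0.
Rearranging gives the reaction functions q_N = (75 - 2q_F)/5 and q_F = (104 - 2q_N)/8.
Substituting one into the other gives q_N = 98/9 and q_F = 185/18.
Total output Q = 127/6, so price P = 139 - 2·(127/6) = 290/3.

96.67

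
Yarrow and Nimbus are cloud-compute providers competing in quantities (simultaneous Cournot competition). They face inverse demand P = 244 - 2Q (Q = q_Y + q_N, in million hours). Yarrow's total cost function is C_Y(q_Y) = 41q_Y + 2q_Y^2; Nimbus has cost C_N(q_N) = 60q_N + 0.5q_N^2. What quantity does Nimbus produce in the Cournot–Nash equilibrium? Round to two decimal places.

Yarrow's profit: π_Y = (244 - 2Q)q_Y - (41q_Y + 2q_Y²). Setting ∂π_Y/∂q_Y = 0: 203 - 8q_Y - 2(q_N) = 0.
Nimbus's profit: π_N = (244 - 2Q)q_N - (60q_N + (1/2)q_N²). Setting ∂π_N/∂q_N = 0: 184 - 5q_N - 2(q_Y) = 0.
Rearranging gives the reaction functions q_Y = (203 - 2q_N)/8 and q_N = (184 - 2q_Y)/5.
Solving the pair: q_Y = 647/36, q_N = 533/18.

29.61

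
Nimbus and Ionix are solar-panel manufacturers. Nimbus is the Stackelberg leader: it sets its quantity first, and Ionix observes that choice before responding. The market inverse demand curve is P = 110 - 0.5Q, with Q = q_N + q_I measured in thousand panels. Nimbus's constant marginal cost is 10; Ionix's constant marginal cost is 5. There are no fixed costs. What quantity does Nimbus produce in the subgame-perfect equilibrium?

95

Solve by backward induction. Given q_N, the follower Ionix maximises π_I = (110 - (1/2)q_N - (1/2)q_I)q_I - 5q_I.
Follower FOC: 105 - (1/2)q_N - q_I = 0, so q_I(q_N) = (105 - (1/2)q_N).
Nimbus substitutes q_I(q_N) into its own profit: π_N = q_N(110 - (1/2)q_N - (105 - (1/2)q_N)/2) - 10q_N = (115/2 - (1/4)q_N)q_N - 10q_N.
Maximising: ∂π_N/∂q_N = 95/2 - (1/2)q_N = 0, giving q_N = 95.
Then q_I = (105 - (1/2)·95) = 115/2.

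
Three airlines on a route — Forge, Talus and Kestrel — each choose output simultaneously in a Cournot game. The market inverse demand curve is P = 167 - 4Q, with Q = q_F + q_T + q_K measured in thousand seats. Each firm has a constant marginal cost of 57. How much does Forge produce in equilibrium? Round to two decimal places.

A representative firm's profit is π_i = q_i(167 - 4Q) - 57q_i.
Setting ∂π_i/∂q_i = 0 with rivals' quantities fixed: 110 - 8q_i - 4·Σ_{j≠i} q_j = 0.
With identical firms every q_j equals q_i, so Σ_{j≠i} q_j = 2q_i and 110 = 16q_i, giving q_i = 55/8.

6.88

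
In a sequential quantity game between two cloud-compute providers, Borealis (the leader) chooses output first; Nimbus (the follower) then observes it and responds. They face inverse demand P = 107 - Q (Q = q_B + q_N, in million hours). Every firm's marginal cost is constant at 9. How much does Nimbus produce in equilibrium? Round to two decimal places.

24.50

Solve by backward induction. Given q_B, the follower Nimbus maximises π_N = (107 - q_B - q_N)q_N - 9q_N.
Setting the follower's marginal profit to zero, 98 - q_B - 2q_N = 0, i.e. q_N = (98 - q_B)/2.
The leader anticipates this reaction. Substituting into P = 107 - Q gives P = 58 - (1/2)q_B, so π_B = (58 - (1/2)q_B)q_B - 9q_B.
Maximising: ∂π_B/∂q_B = 49 - q_B = 0, giving q_B = 49.
Then q_N = (98 - 49)/2 = 49/2.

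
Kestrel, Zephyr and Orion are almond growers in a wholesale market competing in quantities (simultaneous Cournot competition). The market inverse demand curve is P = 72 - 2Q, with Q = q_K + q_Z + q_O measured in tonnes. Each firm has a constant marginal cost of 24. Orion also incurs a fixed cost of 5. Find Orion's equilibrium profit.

Each firm earns π_i = (72 - 2Q)q_i - 24q_i.
First-order condition (treating rivals' output as given): 48 - 4q_i - 2·Σ_{j≠i} q_j = 0.
With identical firms every q_j equals q_i, so Σ_{j≠i} q_j = 2q_i and 48 = 8q_i, giving q_i = 6.
Price P = 72 - 2·18 = 36.
Orion's profit: (36 - 24)·6 - 5 = 67.

67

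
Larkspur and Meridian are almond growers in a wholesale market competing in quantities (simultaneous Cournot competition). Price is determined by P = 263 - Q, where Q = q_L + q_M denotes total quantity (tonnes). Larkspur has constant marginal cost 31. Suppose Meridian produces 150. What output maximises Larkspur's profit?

41

With the rival's output fixed at 150, Larkspur's profit is π_L = (263 - 150 - q_L)q_L - (31q_L) = (113 - q_L)q_L - (31q_L).
∂π_L/∂q_L = 82 - 2q_L = 0, so q_L = 41.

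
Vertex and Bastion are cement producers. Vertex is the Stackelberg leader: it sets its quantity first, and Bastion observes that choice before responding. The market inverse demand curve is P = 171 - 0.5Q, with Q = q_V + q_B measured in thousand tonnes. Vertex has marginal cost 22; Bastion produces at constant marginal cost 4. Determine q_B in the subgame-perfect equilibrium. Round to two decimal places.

101.50

The follower Bastion best-responds to any q_V: π_B = (171 - 0.5Q)q_B - 4q_B.
Follower FOC: 167 - (1/2)q_V - q_B = 0, so q_B(q_V) = (167 - (1/2)q_V).
The leader anticipates this reaction. Substituting into P = 171 - 0.5Q gives P = 175/2 - (1/4)q_V, so π_V = (175/2 - (1/4)q_V)q_V - 22q_V.
Leader FOC: 131/2 - (1/2)q_V = 0, so q_V = 131.
Then q_B = (167 - (1/2)·131) = 203/2.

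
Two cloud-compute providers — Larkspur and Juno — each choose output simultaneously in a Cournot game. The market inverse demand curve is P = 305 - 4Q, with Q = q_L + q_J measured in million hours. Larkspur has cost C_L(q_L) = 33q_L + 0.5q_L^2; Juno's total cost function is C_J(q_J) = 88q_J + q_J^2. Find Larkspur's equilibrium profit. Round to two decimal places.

2818.58

Larkspur's profit: π_L = (305 - 4Q)q_L - (33q_L + (1/2)q_L²). Setting ∂π_L/∂q_L = 0: 272 - 9q_L - 4(q_J) = 0.
Juno's profit: π_J = (305 - 4Q)q_J - (88q_J + q_J²). Setting ∂π_J/∂q_J = 0: 217 - 10q_J - 4(q_L) = 0.
Best responses: q_L = (272 - 4q_J)/9, q_J = (217 - 4q_L)/10.
Substituting one into the other gives q_L = 926/37 and q_J = 865/74.
Price P = 305 - 4·36.7162 = 158.1351.
Larkspur's profit: 158.1351·(926/37) - 33·(926/37) - (1/2)(926/37)² = 2818.5844.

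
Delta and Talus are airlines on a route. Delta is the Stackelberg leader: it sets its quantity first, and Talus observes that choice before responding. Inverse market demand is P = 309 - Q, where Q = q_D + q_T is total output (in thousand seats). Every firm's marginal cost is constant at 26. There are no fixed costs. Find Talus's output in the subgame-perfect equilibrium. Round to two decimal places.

70.75

The follower Talus best-responds to any q_D: π_T = (309 - Q)q_T - 26q_T.
∂π_T/∂q_T = 283 - q_D - 2q_T = 0 gives the reaction function q_T = (283 - q_D)/2.
The leader anticipates this reaction. Substituting into P = 309 - Q gives P = 335/2 - (1/2)q_D, so π_D = (335/2 - (1/2)q_D)q_D - 26q_D.
Leader FOC: 283/2 - q_D = 0, so q_D = 283/2.
Then q_T = (283 - 283/2)/2 = 283/4.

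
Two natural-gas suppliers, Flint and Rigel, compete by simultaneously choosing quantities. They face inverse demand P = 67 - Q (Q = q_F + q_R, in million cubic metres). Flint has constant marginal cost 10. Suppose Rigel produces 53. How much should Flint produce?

With the rival's output fixed at 53, Flint's profit is π_F = (67 - 53 - q_F)q_F - (10q_F) = (14 - q_F)q_F - (10q_F).
∂π_F/∂q_F = 4 - 2q_F = 0, so q_F = 2.

2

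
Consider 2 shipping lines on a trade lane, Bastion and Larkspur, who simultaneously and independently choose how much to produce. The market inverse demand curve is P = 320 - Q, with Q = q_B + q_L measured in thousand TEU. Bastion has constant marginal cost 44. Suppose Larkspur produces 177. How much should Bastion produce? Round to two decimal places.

With the rival's output fixed at 177, Bastion's profit is π_B = (320 - 177 - q_B)q_B - (44q_B) = (143 - q_B)q_B - (44q_B).
∂π_B/∂q_B = 99 - 2q_B = 0, so q_B = 99/2.

49.50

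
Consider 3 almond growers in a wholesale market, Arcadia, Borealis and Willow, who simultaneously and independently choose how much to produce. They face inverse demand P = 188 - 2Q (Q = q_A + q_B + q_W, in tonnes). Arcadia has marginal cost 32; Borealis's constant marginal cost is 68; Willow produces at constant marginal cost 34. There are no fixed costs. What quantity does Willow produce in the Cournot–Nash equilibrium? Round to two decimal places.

23.25

Arcadia's profit: π_A = (188 - 2Q)q_A - (32q_A). Setting ∂π_A/∂q_A = 0: 156 - 4q_A - 2(q_B + q_W) = 0.
Borealis's first-order condition: 120 - 4q_B - 2(q_A + q_W) = 0.
Willow's profit: π_W = (188 - 2Q)q_W - (34q_W). Setting ∂π_W/∂q_W = 0: 154 - 4q_W - 2(q_A + q_B) = 0.
Adding the 3 conditions: 430 − 4Q − 4Q = 0, i.e. Q = 215/4.
Back-substituting: q_A = (156 − 215/2)/2 = 97/4, q_B = (120 − 215/2)/2 = 25/4, q_W = (154 − 215/2)/2 = 93/4.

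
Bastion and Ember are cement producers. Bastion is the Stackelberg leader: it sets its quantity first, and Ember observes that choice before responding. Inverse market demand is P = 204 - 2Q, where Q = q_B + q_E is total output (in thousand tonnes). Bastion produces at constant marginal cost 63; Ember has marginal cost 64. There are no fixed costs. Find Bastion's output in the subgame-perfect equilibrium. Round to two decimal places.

35.50

The follower Ember best-responds to any q_B: π_E = (204 - 2Q)q_E - 64q_E.
Follower FOC: 140 - 2q_B - 4q_E = 0, so q_E(q_B) = (140 - 2q_B)/4.
Bastion substitutes q_E(q_B) into its own profit: π_B = q_B(204 - 2q_B - (140 - 2q_B)/2) - 63q_B = (134 - q_B)q_B - 63q_B.
Leader FOC: 71 - 2q_B = 0, so q_B = 71/2.
Then q_E = (140 - 2·(71/2))/4 = 69/4.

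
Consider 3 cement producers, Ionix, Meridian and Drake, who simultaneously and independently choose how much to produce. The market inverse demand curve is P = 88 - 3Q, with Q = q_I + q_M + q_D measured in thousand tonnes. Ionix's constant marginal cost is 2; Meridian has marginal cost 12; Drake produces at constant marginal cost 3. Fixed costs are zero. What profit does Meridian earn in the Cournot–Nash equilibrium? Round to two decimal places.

Ionix's profit: π_I = (88 - 3Q)q_I - (2q_I). Setting ∂π_I/∂q_I = 0: 86 - 6q_I - 3(q_M + q_D) = 0.
Meridian's first-order condition: 76 - 6q_M - 3(q_I + q_D) = 0.
Drake's first-order condition: 85 - 6q_D - 3(q_I + q_M) = 0.
Summing all 3 equations gives 247 − 12Q = 0, hence Q = 247/12.
Back-substituting: q_I = (86 − 247/4)/3 = 97/12, q_M = (76 − 247/4)/3 = 19/4, q_D = (85 − 247/4)/3 = 31/4.
Price P = 88 - 3·(247/12) = 105/4.
Meridian's profit: (105/4 - 12)·(19/4) = 1083/16.

67.69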